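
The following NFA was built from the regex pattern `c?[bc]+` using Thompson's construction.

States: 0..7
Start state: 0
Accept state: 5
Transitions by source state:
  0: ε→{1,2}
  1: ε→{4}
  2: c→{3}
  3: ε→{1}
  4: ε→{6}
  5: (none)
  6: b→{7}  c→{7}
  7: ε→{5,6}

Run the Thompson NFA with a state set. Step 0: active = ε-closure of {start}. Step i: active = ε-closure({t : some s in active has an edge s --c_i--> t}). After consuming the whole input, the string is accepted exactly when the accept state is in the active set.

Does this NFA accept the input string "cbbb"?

Answer: ACCEPT

Steps:
initial (ε-close {0}): {0,1,2,4,6}
'c' @ 1: {1,3,4,5,6,7}  [accepting]
'b' @ 2: {5,6,7}  [accepting]
'b' @ 3: {5,6,7}  [accepting]
'b' @ 4: {5,6,7}  [accepting]
end set {5,6,7} — state 5 in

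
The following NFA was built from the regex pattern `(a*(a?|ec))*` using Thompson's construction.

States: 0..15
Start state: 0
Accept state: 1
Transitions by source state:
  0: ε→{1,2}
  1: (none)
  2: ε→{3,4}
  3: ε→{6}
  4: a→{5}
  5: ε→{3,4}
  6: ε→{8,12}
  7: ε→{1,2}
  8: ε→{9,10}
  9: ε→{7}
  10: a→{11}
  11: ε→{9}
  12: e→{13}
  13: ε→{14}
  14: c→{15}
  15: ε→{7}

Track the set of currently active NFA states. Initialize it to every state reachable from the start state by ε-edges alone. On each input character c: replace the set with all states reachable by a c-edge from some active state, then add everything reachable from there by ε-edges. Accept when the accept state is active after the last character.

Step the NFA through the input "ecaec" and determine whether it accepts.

S₀ = ε-closure({0}) = {0,1,2,3,4,6,7,8,9,10,12}
'e' @ 1: {13,14}
'c' @ 2: {1,2,3,4,6,7,8,9,10,12,15}  [accepting]
'a' @ 3: {1,2,3,4,5,6,7,8,9,10,11,12}  [accepting]
'e' @ 4: {13,14}
'c' @ 5: {1,2,3,4,6,7,8,9,10,12,15}  [accepting]
end set {1,2,3,4,6,7,8,9,10,12,15} — state 1 in

Answer: ACCEPT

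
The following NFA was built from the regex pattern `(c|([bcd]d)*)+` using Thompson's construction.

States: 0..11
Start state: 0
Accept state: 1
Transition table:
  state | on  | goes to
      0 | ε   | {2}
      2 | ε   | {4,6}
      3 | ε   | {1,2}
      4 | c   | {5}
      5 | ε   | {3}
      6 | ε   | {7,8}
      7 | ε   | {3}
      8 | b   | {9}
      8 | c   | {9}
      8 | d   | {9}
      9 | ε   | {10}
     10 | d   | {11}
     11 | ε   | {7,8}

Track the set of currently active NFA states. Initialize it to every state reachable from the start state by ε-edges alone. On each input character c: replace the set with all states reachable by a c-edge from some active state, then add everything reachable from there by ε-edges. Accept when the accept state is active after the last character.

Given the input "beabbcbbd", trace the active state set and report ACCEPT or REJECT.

start: ε-closure({0}) = {0,1,2,3,4,6,7,8}
'b' @ 1: {9,10}
'e' @ 2: {}  — state set empty
rest 'abbcbbd' ignored (set empty)
final: {}; accept 1 not in set

Answer: REJECT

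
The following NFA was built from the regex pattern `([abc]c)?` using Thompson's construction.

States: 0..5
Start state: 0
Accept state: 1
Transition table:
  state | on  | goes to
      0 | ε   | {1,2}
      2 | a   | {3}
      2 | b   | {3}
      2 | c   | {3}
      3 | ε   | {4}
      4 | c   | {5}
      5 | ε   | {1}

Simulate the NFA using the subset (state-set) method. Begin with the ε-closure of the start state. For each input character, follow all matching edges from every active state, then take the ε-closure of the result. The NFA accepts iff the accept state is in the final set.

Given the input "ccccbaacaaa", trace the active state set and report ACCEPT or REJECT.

initial (ε-close {0}): {0,1,2}
'c' @ 1: {3,4}
'c' @ 2: {1,5}  (accept∈set)
'c' @ 3: {}  — dead — no transitions
rest 'cbaacaaa' ignored (set empty)
end set {} — state 1 not in

Answer: REJECT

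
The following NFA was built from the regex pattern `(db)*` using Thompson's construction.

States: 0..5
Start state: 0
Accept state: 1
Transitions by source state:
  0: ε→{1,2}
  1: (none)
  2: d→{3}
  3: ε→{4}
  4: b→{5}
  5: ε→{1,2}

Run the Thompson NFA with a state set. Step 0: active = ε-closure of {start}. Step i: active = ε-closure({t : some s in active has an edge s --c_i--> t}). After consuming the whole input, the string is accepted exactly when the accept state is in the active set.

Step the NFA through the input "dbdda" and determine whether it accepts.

Answer: REJECT

Steps:
S₀ = ε-closure({0}) = {0,1,2}
'd' @ 1: {3,4}
'b' @ 2: {1,2,5}  [accepting]
'd' @ 3: {3,4}
'd' @ 4: {}  — dead — no transitions
rest 'a' ignored (set empty)
final: {}; accept 1 not in set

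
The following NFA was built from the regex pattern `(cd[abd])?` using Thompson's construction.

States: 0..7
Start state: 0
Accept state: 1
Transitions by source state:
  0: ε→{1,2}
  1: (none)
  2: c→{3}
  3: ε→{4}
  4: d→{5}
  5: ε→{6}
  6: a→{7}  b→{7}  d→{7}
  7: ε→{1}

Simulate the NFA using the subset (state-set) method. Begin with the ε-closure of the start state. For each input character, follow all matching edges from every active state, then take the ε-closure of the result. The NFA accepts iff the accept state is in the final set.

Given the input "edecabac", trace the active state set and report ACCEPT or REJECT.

S₀ = ε-closure({0}) = {0,1,2}
'e' @ 1: {}  — dead — no transitions
rest 'decabac' ignored (set empty)
after full input: {}  (accept=1 not in)

Answer: REJECT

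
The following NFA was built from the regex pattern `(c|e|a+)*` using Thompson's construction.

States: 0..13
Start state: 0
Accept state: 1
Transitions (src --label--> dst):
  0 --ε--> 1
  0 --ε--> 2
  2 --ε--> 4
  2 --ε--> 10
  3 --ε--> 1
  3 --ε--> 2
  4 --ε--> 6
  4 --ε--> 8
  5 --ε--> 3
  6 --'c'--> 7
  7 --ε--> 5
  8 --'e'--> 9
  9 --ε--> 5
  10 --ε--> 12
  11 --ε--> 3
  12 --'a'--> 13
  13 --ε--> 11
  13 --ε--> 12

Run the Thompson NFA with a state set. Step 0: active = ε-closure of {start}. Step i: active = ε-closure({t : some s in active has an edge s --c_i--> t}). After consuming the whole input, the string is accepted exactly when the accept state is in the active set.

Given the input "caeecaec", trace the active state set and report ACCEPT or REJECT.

start: ε-closure({0}) = {0,1,2,4,6,8,10,12}
'c' @ 1: {1,2,3,4,5,6,7,8,10,12}  [accepting]
'a' @ 2: {1,2,3,4,6,8,10,11,12,13}  [accepting]
'e' @ 3: {1,2,3,4,5,6,8,9,10,12}  [accepting]
'e' @ 4: {1,2,3,4,5,6,8,9,10,12}  [accepting]
'c' @ 5: {1,2,3,4,5,6,7,8,10,12}  [accepting]
'a' @ 6: {1,2,3,4,6,8,10,11,12,13}  [accepting]
'e' @ 7: {1,2,3,4,5,6,8,9,10,12}  [accepting]
'c' @ 8: {1,2,3,4,5,6,7,8,10,12}  [accepting]
end set {1,2,3,4,5,6,7,8,10,12} — state 1 in

Answer: ACCEPT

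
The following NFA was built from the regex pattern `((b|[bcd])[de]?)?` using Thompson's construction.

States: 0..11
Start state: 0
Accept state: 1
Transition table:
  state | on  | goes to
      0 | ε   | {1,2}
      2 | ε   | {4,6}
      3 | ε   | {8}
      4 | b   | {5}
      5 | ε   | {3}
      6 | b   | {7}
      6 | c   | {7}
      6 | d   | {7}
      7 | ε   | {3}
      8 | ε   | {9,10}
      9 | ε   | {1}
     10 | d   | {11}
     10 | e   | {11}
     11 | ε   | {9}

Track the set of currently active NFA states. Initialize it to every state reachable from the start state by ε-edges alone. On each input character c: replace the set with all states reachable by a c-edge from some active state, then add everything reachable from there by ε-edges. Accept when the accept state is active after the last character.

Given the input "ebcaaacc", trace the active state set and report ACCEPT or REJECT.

Answer: REJECT

Derivation:
S₀ = ε-closure({0}) = {0,1,2,4,6}
'e' @ 1: {}  — state set empty
rest 'bcaaacc' ignored (set empty)
final: {}; accept 1 not in set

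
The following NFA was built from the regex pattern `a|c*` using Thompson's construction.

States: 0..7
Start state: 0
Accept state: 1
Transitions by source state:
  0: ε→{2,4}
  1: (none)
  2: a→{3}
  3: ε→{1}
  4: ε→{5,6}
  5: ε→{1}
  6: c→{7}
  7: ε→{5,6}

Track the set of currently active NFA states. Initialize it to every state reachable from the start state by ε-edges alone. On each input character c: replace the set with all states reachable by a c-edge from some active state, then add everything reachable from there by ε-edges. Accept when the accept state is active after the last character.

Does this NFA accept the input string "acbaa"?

Answer: REJECT

Derivation:
S₀ = ε-closure({0}) = {0,1,2,4,5,6}
'a' @ 1: {1,3}  ✓accept
'c' @ 2: {}  — dead — no transitions
rest 'baa' ignored (set empty)
end set {} — state 1 not in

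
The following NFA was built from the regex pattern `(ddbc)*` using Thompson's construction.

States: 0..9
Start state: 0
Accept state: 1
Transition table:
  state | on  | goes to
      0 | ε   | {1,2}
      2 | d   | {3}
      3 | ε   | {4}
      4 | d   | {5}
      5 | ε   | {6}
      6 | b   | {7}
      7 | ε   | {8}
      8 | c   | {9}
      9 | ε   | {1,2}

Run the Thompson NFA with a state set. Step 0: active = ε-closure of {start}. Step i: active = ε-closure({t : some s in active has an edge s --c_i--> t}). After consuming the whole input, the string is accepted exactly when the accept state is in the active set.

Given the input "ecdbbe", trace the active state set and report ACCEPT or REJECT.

Answer: REJECT

Trace:
start: ε-closure({0}) = {0,1,2}
'e' @ 1: {}  — no active states
rest 'cdbbe' ignored (set empty)
end set {} — state 1 not in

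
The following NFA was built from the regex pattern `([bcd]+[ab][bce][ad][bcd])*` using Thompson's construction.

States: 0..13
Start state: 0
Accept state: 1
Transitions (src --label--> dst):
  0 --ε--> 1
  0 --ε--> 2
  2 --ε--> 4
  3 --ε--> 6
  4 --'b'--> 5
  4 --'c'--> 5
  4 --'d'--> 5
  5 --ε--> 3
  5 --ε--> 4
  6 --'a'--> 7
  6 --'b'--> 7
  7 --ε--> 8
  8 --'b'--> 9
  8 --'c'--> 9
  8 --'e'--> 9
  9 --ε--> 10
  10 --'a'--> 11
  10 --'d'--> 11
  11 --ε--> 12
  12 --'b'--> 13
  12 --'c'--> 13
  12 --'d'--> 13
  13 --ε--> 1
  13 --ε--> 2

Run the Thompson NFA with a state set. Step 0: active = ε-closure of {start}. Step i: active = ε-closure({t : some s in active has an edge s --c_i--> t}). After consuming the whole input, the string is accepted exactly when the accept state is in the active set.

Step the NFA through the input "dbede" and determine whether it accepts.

Answer: REJECT

Steps:
S₀ = ε-closure({0}) = {0,1,2,4}
'd' @ 1: {3,4,5,6}
'b' @ 2: {3,4,5,6,7,8}
'e' @ 3: {9,10}
'd' @ 4: {11,12}
'e' @ 5: {}  — dead — no transitions
end set {} — state 1 not in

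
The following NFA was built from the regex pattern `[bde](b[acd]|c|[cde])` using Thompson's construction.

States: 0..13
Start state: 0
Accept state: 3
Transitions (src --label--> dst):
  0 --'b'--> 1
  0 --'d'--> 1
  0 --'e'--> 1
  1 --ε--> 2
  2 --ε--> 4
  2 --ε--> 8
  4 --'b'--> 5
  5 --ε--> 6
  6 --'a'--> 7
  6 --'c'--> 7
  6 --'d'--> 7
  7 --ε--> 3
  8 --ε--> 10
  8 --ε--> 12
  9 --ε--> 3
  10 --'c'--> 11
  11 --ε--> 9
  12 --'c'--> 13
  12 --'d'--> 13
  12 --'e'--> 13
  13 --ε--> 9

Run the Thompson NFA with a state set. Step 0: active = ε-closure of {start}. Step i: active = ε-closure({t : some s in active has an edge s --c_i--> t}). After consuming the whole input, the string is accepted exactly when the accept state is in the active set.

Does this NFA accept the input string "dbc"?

start: ε-closure({0}) = {0}
'd' @ 1: {1,2,4,8,10,12}
'b' @ 2: {5,6}
'c' @ 3: {3,7}  ✓accept
final: {3,7}; accept 3 in set

Answer: ACCEPT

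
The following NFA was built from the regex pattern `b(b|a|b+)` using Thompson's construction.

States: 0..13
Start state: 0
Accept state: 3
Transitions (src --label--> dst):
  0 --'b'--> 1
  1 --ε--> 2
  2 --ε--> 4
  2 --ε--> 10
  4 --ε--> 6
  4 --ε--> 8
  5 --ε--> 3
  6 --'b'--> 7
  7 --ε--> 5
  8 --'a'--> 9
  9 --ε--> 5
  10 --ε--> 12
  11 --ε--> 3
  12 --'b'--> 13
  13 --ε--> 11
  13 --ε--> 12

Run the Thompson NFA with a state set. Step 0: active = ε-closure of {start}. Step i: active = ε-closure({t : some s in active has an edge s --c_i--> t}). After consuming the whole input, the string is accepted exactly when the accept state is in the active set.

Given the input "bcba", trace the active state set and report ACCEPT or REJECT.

Answer: REJECT

Derivation:
start: ε-closure({0}) = {0}
'b' @ 1: {1,2,4,6,8,10,12}
'c' @ 2: {}  — no active states
rest 'ba' ignored (set empty)
after full input: {}  (accept=3 not in)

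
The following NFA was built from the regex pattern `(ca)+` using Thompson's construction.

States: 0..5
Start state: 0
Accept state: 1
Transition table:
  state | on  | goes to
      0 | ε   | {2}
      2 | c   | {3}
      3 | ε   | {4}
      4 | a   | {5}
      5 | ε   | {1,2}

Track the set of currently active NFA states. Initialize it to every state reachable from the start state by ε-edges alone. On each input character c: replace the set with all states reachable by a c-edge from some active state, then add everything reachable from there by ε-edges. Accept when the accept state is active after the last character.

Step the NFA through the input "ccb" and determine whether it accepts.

start: ε-closure({0}) = {0,2}
'c' @ 1: {3,4}
'c' @ 2: {}  — dead — no transitions
rest 'b' ignored (set empty)
after full input: {}  (accept=1 not in)

Answer: REJECT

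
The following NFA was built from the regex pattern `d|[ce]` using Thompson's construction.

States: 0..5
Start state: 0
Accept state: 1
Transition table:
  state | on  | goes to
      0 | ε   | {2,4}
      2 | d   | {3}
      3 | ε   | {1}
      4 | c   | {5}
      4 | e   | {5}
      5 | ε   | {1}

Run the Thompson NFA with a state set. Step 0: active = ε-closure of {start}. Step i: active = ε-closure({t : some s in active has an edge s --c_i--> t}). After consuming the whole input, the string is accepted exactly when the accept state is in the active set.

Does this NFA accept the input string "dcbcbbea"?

Answer: REJECT

Steps:
S₀ = ε-closure({0}) = {0,2,4}
'd' @ 1: {1,3}  (accept∈set)
'c' @ 2: {}  — state set empty
rest 'bcbbea' ignored (set empty)
final: {}; accept 1 not in set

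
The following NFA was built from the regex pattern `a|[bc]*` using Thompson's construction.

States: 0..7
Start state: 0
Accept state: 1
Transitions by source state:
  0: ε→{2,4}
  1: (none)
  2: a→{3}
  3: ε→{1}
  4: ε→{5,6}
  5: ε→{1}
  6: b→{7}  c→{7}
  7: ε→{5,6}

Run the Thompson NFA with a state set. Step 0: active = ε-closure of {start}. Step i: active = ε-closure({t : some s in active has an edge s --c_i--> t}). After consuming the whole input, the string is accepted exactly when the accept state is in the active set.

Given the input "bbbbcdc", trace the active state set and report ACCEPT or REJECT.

Answer: REJECT

Derivation:
initial (ε-close {0}): {0,1,2,4,5,6}
'b' @ 1: {1,5,6,7}  ✓accept
'b' @ 2: {1,5,6,7}  ✓accept
'b' @ 3: {1,5,6,7}  ✓accept
'b' @ 4: {1,5,6,7}  ✓accept
'c' @ 5: {1,5,6,7}  ✓accept
'd' @ 6: {}  — state set empty
rest 'c' ignored (set empty)
end set {} — state 1 not in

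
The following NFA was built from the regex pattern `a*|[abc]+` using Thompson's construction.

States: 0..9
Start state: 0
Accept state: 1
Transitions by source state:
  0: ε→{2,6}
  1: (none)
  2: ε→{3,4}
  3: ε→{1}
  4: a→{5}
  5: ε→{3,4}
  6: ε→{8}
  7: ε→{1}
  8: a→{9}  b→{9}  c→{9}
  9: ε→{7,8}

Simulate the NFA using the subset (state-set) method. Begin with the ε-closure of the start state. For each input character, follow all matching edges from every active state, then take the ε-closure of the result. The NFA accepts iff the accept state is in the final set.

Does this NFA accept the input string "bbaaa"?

Answer: ACCEPT

Trace:
start: ε-closure({0}) = {0,1,2,3,4,6,8}
'b' @ 1: {1,7,8,9}  ✓accept
'b' @ 2: {1,7,8,9}  ✓accept
'a' @ 3: {1,7,8,9}  ✓accept
'a' @ 4: {1,7,8,9}  ✓accept
'a' @ 5: {1,7,8,9}  ✓accept
end set {1,7,8,9} — state 1 in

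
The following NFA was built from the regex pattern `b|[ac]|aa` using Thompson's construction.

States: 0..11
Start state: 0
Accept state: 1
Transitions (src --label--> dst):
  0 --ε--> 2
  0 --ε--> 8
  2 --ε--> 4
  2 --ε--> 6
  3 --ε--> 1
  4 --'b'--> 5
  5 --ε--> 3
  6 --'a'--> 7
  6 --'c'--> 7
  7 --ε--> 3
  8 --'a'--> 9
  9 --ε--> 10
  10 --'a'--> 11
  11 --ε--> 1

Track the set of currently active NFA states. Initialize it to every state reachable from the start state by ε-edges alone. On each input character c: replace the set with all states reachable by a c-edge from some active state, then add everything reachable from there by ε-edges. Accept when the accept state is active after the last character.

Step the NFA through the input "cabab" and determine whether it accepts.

Answer: REJECT

Derivation:
initial (ε-close {0}): {0,2,4,6,8}
'c' @ 1: {1,3,7}  [accepting]
'a' @ 2: {}  — dead — no transitions
rest 'bab' ignored (set empty)
end set {} — state 1 not in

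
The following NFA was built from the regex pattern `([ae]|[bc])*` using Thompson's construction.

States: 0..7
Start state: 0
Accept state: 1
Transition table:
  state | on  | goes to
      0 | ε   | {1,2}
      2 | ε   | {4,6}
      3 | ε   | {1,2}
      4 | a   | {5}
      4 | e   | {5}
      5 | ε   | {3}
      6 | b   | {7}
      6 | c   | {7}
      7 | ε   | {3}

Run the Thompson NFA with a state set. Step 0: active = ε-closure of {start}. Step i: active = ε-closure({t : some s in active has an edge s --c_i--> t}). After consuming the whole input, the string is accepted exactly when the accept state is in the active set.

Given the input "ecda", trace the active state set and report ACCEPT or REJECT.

start: ε-closure({0}) = {0,1,2,4,6}
'e' @ 1: {1,2,3,4,5,6}  [accepting]
'c' @ 2: {1,2,3,4,6,7}  [accepting]
'd' @ 3: {}  — state set empty
rest 'a' ignored (set empty)
final: {}; accept 1 not in set

Answer: REJECT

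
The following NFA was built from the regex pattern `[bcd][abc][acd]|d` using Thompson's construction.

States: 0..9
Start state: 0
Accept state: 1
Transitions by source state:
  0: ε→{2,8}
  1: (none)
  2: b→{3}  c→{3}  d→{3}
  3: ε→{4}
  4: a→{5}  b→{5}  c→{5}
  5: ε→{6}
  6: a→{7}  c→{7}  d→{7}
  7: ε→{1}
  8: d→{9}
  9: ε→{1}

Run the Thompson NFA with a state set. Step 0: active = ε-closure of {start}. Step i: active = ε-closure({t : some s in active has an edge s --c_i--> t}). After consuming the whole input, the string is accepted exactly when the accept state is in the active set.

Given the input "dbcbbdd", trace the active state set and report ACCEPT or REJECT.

Answer: REJECT

Steps:
initial (ε-close {0}): {0,2,8}
'd' @ 1: {1,3,4,9}  ✓accept
'b' @ 2: {5,6}
'c' @ 3: {1,7}  ✓accept
'b' @ 4: {}  — dead — no transitions
rest 'bdd' ignored (set empty)
end set {} — state 1 not in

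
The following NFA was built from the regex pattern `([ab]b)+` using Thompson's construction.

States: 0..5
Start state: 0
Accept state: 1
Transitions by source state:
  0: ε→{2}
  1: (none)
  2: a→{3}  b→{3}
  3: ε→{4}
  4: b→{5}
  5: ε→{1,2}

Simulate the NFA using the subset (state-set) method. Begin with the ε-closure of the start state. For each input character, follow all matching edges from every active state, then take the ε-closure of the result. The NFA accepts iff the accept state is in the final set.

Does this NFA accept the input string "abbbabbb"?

Answer: ACCEPT

Trace:
start: ε-closure({0}) = {0,2}
'a' @ 1: {3,4}
'b' @ 2: {1,2,5}  (accept∈set)
'b' @ 3: {3,4}
'b' @ 4: {1,2,5}  (accept∈set)
'a' @ 5: {3,4}
'b' @ 6: {1,2,5}  (accept∈set)
'b' @ 7: {3,4}
'b' @ 8: {1,2,5}  (accept∈set)
after full input: {1,2,5}  (accept=1 in)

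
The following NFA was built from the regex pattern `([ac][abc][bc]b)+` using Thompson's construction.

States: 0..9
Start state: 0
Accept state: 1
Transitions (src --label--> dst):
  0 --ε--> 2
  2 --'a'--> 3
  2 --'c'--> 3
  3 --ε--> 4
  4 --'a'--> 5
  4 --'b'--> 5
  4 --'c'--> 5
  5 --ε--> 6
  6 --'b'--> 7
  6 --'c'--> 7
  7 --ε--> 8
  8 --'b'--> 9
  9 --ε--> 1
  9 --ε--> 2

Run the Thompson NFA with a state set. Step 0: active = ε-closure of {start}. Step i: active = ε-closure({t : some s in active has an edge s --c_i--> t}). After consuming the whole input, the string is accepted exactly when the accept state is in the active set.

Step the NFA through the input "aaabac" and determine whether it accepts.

Answer: REJECT

Steps:
start: ε-closure({0}) = {0,2}
'a' @ 1: {3,4}
'a' @ 2: {5,6}
'a' @ 3: {}  — state set empty
rest 'bac' ignored (set empty)
after full input: {}  (accept=1 not in)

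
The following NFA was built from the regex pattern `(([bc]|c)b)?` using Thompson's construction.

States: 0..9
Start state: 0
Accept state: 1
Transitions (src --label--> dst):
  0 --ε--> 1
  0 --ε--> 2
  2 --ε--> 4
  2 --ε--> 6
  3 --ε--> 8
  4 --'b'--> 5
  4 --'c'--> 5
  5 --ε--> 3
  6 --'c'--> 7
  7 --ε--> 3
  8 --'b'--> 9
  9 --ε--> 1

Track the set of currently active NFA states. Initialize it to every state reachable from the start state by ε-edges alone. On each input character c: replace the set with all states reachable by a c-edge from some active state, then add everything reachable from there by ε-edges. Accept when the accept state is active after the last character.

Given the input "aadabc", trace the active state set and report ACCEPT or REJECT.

Answer: REJECT

Steps:
S₀ = ε-closure({0}) = {0,1,2,4,6}
'a' @ 1: {}  — no active states
rest 'adabc' ignored (set empty)
after full input: {}  (accept=1 not in)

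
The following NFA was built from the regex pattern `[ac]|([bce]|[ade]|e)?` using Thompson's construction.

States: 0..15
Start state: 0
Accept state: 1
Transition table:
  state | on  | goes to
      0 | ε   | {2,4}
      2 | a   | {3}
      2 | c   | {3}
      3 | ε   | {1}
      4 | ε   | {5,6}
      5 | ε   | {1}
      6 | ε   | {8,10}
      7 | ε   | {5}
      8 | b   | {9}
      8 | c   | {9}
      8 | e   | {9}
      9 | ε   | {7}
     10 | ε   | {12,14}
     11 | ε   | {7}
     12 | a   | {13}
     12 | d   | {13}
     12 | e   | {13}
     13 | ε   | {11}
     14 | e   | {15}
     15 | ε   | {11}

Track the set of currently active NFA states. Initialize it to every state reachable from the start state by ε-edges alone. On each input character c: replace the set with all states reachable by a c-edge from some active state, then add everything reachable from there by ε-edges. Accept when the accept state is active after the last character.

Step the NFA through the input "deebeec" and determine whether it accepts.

S₀ = ε-closure({0}) = {0,1,2,4,5,6,8,10,12,14}
'd' @ 1: {1,5,7,11,13}  (accept∈set)
'e' @ 2: {}  — dead — no transitions
rest 'ebeec' ignored (set empty)
after full input: {}  (accept=1 not in)

Answer: REJECT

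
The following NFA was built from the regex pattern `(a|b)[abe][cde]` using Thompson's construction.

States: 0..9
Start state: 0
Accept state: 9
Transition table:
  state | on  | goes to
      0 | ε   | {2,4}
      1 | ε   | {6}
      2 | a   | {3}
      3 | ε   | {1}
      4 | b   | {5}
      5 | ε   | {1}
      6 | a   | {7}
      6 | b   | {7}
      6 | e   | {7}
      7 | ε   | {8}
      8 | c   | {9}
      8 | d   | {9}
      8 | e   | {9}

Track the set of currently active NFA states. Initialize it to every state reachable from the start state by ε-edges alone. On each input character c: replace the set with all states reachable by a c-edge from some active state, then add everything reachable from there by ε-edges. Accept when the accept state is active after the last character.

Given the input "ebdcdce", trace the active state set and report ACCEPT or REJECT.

start: ε-closure({0}) = {0,2,4}
'e' @ 1: {}  — no active states
rest 'bdcdce' ignored (set empty)
after full input: {}  (accept=9 not in)

Answer: REJECT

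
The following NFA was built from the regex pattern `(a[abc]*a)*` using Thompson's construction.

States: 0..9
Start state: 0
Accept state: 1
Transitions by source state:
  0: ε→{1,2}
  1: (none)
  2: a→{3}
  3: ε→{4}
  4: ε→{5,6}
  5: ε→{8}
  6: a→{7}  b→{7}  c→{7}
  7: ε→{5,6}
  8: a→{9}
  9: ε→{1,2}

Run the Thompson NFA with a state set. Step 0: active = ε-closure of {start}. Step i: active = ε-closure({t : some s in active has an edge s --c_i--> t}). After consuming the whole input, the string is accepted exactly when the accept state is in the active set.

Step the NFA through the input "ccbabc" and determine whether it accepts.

Answer: REJECT

Derivation:
initial (ε-close {0}): {0,1,2}
'c' @ 1: {}  — dead — no transitions
rest 'cbabc' ignored (set empty)
final: {}; accept 1 not in set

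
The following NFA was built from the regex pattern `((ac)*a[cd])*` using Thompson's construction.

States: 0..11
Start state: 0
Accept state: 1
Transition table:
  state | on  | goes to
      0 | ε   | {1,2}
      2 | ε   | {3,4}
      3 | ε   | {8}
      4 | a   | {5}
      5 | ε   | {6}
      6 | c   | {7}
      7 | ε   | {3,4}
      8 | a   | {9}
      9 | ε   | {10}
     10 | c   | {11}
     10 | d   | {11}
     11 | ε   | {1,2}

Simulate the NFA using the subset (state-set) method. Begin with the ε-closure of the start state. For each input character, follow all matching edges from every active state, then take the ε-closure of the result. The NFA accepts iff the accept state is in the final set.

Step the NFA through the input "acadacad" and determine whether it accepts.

Answer: ACCEPT

Steps:
initial (ε-close {0}): {0,1,2,3,4,8}
'a' @ 1: {5,6,9,10}
'c' @ 2: {1,2,3,4,7,8,11}  ✓accept
'a' @ 3: {5,6,9,10}
'd' @ 4: {1,2,3,4,8,11}  ✓accept
'a' @ 5: {5,6,9,10}
'c' @ 6: {1,2,3,4,7,8,11}  ✓accept
'a' @ 7: {5,6,9,10}
'd' @ 8: {1,2,3,4,8,11}  ✓accept
after full input: {1,2,3,4,8,11}  (accept=1 in)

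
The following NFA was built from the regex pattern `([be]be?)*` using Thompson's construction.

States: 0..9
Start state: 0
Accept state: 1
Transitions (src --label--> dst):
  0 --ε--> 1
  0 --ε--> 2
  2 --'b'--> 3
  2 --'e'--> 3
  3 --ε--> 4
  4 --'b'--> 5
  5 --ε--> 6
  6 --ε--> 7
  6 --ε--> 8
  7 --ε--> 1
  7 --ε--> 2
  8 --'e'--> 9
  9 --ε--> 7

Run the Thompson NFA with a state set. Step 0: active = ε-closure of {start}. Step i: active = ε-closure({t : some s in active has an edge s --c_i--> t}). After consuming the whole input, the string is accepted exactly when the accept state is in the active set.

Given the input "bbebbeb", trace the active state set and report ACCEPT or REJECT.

Answer: ACCEPT

Trace:
start: ε-closure({0}) = {0,1,2}
'b' @ 1: {3,4}
'b' @ 2: {1,2,5,6,7,8}  (accept∈set)
'e' @ 3: {1,2,3,4,7,9}  (accept∈set)
'b' @ 4: {1,2,3,4,5,6,7,8}  (accept∈set)
'b' @ 5: {1,2,3,4,5,6,7,8}  (accept∈set)
'e' @ 6: {1,2,3,4,7,9}  (accept∈set)
'b' @ 7: {1,2,3,4,5,6,7,8}  (accept∈set)
final: {1,2,3,4,5,6,7,8}; accept 1 in set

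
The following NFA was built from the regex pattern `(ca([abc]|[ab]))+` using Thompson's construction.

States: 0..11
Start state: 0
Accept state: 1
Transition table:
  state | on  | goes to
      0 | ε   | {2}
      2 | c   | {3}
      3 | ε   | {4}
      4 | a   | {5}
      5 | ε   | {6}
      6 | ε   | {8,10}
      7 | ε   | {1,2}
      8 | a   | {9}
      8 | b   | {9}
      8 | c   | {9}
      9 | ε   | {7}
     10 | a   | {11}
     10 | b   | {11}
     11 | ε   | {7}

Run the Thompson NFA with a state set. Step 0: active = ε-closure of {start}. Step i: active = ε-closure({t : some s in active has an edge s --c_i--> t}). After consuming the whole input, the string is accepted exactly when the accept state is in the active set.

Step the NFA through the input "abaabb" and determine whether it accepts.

Answer: REJECT

Trace:
start: ε-closure({0}) = {0,2}
'a' @ 1: {}  — dead — no transitions
rest 'baabb' ignored (set empty)
end set {} — state 1 not in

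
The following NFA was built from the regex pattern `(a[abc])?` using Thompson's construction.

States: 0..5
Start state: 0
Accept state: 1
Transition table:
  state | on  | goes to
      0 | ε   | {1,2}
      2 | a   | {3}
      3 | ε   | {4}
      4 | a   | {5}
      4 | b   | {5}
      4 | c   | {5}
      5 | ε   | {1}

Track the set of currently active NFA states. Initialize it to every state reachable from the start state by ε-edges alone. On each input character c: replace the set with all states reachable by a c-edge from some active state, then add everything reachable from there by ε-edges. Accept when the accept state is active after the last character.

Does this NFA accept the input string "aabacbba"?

Answer: REJECT

Trace:
start: ε-closure({0}) = {0,1,2}
'a' @ 1: {3,4}
'a' @ 2: {1,5}  (accept∈set)
'b' @ 3: {}  — state set empty
rest 'acbba' ignored (set empty)
after full input: {}  (accept=1 not in)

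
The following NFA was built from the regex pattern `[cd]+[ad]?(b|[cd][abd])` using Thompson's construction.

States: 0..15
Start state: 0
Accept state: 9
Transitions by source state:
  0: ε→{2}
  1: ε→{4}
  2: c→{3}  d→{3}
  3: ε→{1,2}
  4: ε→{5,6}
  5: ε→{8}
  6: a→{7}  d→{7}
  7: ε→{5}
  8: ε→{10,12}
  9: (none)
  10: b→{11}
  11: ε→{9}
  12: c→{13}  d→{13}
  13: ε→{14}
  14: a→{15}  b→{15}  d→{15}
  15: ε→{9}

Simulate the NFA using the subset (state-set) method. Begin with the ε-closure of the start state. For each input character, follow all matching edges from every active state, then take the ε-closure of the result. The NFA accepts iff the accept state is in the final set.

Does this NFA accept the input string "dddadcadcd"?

Answer: REJECT

Derivation:
start: ε-closure({0}) = {0,2}
'd' @ 1: {1,2,3,4,5,6,8,10,12}
'd' @ 2: {1,2,3,4,5,6,7,8,10,12,13,14}
'd' @ 3: {1,2,3,4,5,6,7,8,9,10,12,13,14,15}  [accepting]
'a' @ 4: {5,7,8,9,10,12,15}  [accepting]
'd' @ 5: {13,14}
'c' @ 6: {}  — no active states
rest 'adcd' ignored (set empty)
final: {}; accept 9 not in set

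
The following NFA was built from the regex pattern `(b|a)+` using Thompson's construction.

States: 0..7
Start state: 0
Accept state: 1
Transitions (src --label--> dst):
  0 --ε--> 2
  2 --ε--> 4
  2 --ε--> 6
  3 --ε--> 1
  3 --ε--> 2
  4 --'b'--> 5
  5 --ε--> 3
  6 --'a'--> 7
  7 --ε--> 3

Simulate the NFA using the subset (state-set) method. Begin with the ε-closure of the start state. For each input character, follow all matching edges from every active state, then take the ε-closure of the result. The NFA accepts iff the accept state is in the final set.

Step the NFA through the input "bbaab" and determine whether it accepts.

initial (ε-close {0}): {0,2,4,6}
'b' @ 1: {1,2,3,4,5,6}  [accepting]
'b' @ 2: {1,2,3,4,5,6}  [accepting]
'a' @ 3: {1,2,3,4,6,7}  [accepting]
'a' @ 4: {1,2,3,4,6,7}  [accepting]
'b' @ 5: {1,2,3,4,5,6}  [accepting]
after full input: {1,2,3,4,5,6}  (accept=1 in)

Answer: ACCEPT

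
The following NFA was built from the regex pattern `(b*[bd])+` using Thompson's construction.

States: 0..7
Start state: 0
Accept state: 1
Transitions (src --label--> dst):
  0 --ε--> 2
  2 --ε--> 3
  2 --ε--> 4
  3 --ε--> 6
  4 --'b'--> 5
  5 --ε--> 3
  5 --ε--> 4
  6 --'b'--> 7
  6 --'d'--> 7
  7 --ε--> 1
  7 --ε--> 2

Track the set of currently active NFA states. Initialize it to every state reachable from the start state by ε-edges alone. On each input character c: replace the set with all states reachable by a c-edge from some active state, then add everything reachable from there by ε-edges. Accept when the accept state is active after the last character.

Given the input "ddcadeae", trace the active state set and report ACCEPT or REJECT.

start: ε-closure({0}) = {0,2,3,4,6}
'd' @ 1: {1,2,3,4,6,7}  [accepting]
'd' @ 2: {1,2,3,4,6,7}  [accepting]
'c' @ 3: {}  — state set empty
rest 'adeae' ignored (set empty)
final: {}; accept 1 not in set

Answer: REJECT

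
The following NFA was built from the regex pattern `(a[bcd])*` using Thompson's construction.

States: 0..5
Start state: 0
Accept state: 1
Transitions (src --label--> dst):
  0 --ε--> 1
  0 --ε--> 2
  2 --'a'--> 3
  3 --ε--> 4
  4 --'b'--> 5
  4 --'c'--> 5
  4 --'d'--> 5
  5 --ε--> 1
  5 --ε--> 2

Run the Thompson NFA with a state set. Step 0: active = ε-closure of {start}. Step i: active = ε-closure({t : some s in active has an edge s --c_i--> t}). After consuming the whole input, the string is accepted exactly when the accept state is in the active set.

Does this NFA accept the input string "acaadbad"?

S₀ = ε-closure({0}) = {0,1,2}
'a' @ 1: {3,4}
'c' @ 2: {1,2,5}  (accept∈set)
'a' @ 3: {3,4}
'a' @ 4: {}  — dead — no transitions
rest 'dbad' ignored (set empty)
final: {}; accept 1 not in set

Answer: REJECT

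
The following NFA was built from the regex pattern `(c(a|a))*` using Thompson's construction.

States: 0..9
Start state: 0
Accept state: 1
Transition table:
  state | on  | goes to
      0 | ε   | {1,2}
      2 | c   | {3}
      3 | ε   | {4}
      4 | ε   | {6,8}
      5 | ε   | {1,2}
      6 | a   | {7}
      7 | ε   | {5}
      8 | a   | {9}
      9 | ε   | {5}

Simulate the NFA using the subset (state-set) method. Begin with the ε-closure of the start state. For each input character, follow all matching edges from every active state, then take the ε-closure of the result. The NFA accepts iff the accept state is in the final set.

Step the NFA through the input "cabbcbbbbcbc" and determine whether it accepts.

start: ε-closure({0}) = {0,1,2}
'c' @ 1: {3,4,6,8}
'a' @ 2: {1,2,5,7,9}  [accepting]
'b' @ 3: {}  — no active states
rest 'bcbbbbcbc' ignored (set empty)
end set {} — state 1 not in

Answer: REJECT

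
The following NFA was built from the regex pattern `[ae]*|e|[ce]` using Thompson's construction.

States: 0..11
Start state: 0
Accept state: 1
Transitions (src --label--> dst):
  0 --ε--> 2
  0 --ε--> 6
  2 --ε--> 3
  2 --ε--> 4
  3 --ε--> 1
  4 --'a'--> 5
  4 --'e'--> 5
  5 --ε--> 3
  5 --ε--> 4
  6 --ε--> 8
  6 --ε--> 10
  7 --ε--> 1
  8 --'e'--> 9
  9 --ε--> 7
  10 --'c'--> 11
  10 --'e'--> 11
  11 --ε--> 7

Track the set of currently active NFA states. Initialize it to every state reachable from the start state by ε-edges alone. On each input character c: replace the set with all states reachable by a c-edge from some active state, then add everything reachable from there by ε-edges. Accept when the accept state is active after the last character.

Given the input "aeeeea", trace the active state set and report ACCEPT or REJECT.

Answer: ACCEPT

Derivation:
start: ε-closure({0}) = {0,1,2,3,4,6,8,10}
'a' @ 1: {1,3,4,5}  ✓accept
'e' @ 2: {1,3,4,5}  ✓accept
'e' @ 3: {1,3,4,5}  ✓accept
'e' @ 4: {1,3,4,5}  ✓accept
'e' @ 5: {1,3,4,5}  ✓accept
'a' @ 6: {1,3,4,5}  ✓accept
after full input: {1,3,4,5}  (accept=1 in)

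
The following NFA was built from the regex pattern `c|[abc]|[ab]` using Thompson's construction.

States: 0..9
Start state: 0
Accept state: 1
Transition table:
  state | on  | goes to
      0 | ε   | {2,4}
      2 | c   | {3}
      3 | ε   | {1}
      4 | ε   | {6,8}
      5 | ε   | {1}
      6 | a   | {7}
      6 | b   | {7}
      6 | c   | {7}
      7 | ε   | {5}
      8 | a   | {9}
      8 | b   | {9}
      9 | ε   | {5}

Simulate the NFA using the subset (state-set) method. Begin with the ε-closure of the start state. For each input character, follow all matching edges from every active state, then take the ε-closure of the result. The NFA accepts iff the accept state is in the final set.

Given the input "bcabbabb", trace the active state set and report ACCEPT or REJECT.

initial (ε-close {0}): {0,2,4,6,8}
'b' @ 1: {1,5,7,9}  [accepting]
'c' @ 2: {}  — state set empty
rest 'abbabb' ignored (set empty)
after full input: {}  (accept=1 not in)

Answer: REJECT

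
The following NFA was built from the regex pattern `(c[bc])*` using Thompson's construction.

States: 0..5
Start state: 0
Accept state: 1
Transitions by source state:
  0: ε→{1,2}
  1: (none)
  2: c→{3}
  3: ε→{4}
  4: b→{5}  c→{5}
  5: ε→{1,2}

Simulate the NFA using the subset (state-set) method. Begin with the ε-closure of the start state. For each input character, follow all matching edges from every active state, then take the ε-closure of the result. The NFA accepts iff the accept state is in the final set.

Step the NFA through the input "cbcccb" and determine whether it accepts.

S₀ = ε-closure({0}) = {0,1,2}
'c' @ 1: {3,4}
'b' @ 2: {1,2,5}  [accepting]
'c' @ 3: {3,4}
'c' @ 4: {1,2,5}  [accepting]
'c' @ 5: {3,4}
'b' @ 6: {1,2,5}  [accepting]
after full input: {1,2,5}  (accept=1 in)

Answer: ACCEPT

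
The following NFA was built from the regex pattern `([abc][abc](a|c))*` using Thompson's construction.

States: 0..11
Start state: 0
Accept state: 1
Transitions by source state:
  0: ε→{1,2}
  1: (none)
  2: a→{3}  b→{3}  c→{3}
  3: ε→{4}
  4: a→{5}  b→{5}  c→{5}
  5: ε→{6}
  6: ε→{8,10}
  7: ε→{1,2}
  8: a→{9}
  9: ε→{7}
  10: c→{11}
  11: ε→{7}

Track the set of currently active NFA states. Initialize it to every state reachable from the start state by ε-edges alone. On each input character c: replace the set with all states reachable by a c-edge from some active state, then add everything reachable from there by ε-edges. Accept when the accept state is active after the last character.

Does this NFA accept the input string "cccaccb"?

Answer: REJECT

Trace:
S₀ = ε-closure({0}) = {0,1,2}
'c' @ 1: {3,4}
'c' @ 2: {5,6,8,10}
'c' @ 3: {1,2,7,11}  (accept∈set)
'a' @ 4: {3,4}
'c' @ 5: {5,6,8,10}
'c' @ 6: {1,2,7,11}  (accept∈set)
'b' @ 7: {3,4}
final: {3,4}; accept 1 not in set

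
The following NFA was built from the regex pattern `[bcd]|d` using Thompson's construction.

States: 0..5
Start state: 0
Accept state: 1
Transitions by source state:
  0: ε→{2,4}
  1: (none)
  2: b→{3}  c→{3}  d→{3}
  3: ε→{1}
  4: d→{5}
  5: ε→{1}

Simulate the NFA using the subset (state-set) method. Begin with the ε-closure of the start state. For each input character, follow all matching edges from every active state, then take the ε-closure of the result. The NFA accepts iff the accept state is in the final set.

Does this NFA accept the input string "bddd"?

start: ε-closure({0}) = {0,2,4}
'b' @ 1: {1,3}  ✓accept
'd' @ 2: {}  — dead — no transitions
rest 'dd' ignored (set empty)
final: {}; accept 1 not in set

Answer: REJECT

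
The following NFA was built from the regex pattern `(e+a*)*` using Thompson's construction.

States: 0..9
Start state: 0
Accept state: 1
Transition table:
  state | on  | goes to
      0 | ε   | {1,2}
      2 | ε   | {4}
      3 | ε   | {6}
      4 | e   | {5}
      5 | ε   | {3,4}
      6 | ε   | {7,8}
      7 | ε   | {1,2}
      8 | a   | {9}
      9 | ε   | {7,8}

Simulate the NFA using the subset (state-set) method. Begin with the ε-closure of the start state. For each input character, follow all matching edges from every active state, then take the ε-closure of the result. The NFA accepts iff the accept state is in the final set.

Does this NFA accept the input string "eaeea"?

start: ε-closure({0}) = {0,1,2,4}
'e' @ 1: {1,2,3,4,5,6,7,8}  ✓accept
'a' @ 2: {1,2,4,7,8,9}  ✓accept
'e' @ 3: {1,2,3,4,5,6,7,8}  ✓accept
'e' @ 4: {1,2,3,4,5,6,7,8}  ✓accept
'a' @ 5: {1,2,4,7,8,9}  ✓accept
final: {1,2,4,7,8,9}; accept 1 in set

Answer: ACCEPT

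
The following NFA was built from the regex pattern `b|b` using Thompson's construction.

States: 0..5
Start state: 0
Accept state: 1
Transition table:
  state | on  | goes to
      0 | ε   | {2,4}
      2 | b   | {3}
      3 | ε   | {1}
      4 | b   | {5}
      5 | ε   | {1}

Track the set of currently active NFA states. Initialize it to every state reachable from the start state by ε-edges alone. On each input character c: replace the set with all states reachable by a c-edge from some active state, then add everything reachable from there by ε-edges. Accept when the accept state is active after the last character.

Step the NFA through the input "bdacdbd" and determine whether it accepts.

S₀ = ε-closure({0}) = {0,2,4}
'b' @ 1: {1,3,5}  (accept∈set)
'd' @ 2: {}  — no active states
rest 'acdbd' ignored (set empty)
final: {}; accept 1 not in set

Answer: REJECT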